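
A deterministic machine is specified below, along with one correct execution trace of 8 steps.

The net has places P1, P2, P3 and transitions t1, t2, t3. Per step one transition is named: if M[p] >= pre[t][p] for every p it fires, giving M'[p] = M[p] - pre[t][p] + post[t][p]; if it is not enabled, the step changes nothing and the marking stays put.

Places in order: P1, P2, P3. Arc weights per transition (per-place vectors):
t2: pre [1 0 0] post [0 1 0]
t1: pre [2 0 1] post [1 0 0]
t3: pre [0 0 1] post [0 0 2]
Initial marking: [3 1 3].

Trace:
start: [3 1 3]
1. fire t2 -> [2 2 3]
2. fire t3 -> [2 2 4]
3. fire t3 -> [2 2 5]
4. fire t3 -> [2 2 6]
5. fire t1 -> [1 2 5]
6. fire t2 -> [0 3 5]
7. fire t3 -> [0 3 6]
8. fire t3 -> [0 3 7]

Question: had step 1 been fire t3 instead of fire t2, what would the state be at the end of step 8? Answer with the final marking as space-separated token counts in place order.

1 2 8

(re-executing from step 1 with the substitution; state before step 1: [3 1 3])
1. fire t3 -> [3 1 4]
2. fire t3 -> [3 1 5]
3. fire t3 -> [3 1 6]
4. fire t3 -> [3 1 7]
5. fire t1 -> [2 1 6]
6. fire t2 -> [1 2 6]
7. fire t3 -> [1 2 7]
8. fire t3 -> [1 2 8]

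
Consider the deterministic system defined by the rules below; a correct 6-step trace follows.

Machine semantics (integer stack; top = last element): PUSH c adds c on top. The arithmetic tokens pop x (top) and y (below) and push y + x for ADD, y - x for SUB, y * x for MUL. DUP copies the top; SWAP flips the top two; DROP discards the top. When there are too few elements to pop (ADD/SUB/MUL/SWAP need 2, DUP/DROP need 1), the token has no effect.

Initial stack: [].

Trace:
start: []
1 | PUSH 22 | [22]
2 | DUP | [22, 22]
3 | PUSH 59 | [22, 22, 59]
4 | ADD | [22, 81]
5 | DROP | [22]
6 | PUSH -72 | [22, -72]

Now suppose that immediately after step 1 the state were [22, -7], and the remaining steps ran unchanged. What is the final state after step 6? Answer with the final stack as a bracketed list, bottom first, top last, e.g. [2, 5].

state after step 1 := [22, -7]
2 | DUP | [22, -7, -7]
3 | PUSH 59 | [22, -7, -7, 59]
4 | ADD | [22, -7, 52]
5 | DROP | [22, -7]
6 | PUSH -72 | [22, -7, -72]

[22, -7, -72]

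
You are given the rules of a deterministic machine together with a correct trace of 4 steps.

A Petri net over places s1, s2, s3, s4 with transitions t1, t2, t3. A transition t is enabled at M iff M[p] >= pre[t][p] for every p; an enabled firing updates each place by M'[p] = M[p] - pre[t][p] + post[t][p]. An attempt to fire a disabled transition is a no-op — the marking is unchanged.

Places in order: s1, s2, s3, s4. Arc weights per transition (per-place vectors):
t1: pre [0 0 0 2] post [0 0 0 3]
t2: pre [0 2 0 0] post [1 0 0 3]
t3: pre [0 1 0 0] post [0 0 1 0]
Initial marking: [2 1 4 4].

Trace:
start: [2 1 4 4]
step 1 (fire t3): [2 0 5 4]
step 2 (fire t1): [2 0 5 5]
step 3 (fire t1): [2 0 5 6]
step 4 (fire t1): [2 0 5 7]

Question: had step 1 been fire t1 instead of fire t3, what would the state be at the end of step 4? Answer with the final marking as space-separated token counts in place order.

2 1 4 8

(re-executing from step 1 with the substitution; state before step 1: [2 1 4 4])
step 1 (fire t1): [2 1 4 5]
step 2 (fire t1): [2 1 4 6]
step 3 (fire t1): [2 1 4 7]
step 4 (fire t1): [2 1 4 8]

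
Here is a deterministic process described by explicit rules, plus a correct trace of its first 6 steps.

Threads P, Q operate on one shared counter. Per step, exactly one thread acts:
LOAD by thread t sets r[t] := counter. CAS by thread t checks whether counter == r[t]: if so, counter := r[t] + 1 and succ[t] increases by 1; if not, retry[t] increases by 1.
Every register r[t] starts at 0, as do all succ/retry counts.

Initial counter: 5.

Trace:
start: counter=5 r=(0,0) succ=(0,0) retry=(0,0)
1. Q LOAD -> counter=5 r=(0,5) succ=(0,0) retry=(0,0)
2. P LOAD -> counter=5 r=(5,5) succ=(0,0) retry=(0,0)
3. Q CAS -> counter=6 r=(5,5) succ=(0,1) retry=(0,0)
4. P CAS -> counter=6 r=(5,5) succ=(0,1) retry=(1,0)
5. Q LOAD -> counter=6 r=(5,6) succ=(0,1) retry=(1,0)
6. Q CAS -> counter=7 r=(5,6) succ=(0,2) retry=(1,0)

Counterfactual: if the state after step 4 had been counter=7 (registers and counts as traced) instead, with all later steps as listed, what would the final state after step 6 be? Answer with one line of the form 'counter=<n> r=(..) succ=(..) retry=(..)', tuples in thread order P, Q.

state after step 4 := counter=7 r=(5,5) succ=(0,1) retry=(1,0)
5. Q LOAD -> counter=7 r=(5,7) succ=(0,1) retry=(1,0)
6. Q CAS -> counter=8 r=(5,7) succ=(0,2) retry=(1,0)

counter=8 r=(5,7) succ=(0,2) retry=(1,0)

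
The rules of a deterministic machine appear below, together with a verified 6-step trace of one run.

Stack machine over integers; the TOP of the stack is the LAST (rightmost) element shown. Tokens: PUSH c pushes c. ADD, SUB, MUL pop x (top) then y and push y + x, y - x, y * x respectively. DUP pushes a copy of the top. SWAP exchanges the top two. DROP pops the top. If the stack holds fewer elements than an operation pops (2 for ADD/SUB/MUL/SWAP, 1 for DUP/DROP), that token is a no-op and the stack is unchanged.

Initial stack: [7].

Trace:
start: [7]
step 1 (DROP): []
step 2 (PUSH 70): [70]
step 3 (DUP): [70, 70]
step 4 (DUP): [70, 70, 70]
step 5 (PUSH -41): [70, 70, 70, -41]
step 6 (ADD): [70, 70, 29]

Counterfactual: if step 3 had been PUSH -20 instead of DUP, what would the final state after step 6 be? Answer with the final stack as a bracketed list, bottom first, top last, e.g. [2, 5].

[70, -20, -61]

(re-executing from step 3 with the substitution; state before step 3: [70])
step 3 (PUSH -20): [70, -20]
step 4 (DUP): [70, -20, -20]
step 5 (PUSH -41): [70, -20, -20, -41]
step 6 (ADD): [70, -20, -61]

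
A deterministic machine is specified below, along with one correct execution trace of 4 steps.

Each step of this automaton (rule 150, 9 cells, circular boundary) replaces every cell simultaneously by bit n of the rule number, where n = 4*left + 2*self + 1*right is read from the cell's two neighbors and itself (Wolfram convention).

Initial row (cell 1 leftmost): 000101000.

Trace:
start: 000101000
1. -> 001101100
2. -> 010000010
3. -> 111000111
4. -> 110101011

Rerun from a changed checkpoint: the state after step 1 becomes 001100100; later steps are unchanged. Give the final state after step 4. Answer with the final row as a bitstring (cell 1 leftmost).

111000000

state after step 1 := 001100100
2. -> 010011110
3. -> 111101101
4. -> 111000000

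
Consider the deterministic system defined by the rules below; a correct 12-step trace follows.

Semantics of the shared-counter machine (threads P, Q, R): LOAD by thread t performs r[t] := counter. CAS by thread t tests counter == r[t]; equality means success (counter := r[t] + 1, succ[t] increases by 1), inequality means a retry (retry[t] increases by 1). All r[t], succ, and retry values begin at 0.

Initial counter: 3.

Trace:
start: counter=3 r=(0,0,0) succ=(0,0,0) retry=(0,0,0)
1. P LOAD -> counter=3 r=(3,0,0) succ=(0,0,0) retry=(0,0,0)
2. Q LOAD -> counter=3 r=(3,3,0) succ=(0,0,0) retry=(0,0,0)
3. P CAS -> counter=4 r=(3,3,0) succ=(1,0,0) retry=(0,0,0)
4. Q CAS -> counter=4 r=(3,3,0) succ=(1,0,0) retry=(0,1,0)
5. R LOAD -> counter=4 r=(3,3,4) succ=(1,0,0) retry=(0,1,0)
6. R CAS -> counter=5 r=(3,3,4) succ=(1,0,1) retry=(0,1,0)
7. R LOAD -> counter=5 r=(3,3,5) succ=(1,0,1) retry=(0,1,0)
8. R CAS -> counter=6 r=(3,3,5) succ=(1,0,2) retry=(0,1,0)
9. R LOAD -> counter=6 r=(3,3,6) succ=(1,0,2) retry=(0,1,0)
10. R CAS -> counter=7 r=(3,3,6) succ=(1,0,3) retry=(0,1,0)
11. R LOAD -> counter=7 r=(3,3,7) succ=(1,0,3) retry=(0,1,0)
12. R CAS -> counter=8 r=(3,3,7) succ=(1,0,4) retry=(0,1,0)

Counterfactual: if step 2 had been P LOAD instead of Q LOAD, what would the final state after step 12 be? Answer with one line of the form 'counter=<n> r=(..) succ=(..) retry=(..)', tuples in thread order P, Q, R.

counter=8 r=(3,0,7) succ=(1,0,4) retry=(0,1,0)

(re-executing from step 2 with the substitution; state before step 2: counter=3 r=(3,0,0) succ=(0,0,0) retry=(0,0,0))
2. P LOAD -> counter=3 r=(3,0,0) succ=(0,0,0) retry=(0,0,0)
3. P CAS -> counter=4 r=(3,0,0) succ=(1,0,0) retry=(0,0,0)
4. Q CAS -> counter=4 r=(3,0,0) succ=(1,0,0) retry=(0,1,0)
5. R LOAD -> counter=4 r=(3,0,4) succ=(1,0,0) retry=(0,1,0)
6. R CAS -> counter=5 r=(3,0,4) succ=(1,0,1) retry=(0,1,0)
7. R LOAD -> counter=5 r=(3,0,5) succ=(1,0,1) retry=(0,1,0)
8. R CAS -> counter=6 r=(3,0,5) succ=(1,0,2) retry=(0,1,0)
9. R LOAD -> counter=6 r=(3,0,6) succ=(1,0,2) retry=(0,1,0)
10. R CAS -> counter=7 r=(3,0,6) succ=(1,0,3) retry=(0,1,0)
11. R LOAD -> counter=7 r=(3,0,7) succ=(1,0,3) retry=(0,1,0)
12. R CAS -> counter=8 r=(3,0,7) succ=(1,0,4) retry=(0,1,0)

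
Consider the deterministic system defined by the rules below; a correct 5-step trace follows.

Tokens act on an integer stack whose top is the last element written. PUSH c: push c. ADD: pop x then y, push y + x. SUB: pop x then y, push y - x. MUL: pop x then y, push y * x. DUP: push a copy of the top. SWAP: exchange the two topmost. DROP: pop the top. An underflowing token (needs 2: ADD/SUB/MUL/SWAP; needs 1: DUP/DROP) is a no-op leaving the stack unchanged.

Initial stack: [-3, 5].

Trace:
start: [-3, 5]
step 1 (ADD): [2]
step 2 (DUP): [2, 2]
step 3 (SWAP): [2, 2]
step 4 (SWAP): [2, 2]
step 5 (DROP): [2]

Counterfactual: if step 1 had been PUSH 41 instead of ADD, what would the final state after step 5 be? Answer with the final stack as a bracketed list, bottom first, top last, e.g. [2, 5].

[-3, 5, 41]

(re-executing from step 1 with the substitution; state before step 1: [-3, 5])
step 1 (PUSH 41): [-3, 5, 41]
step 2 (DUP): [-3, 5, 41, 41]
step 3 (SWAP): [-3, 5, 41, 41]
step 4 (SWAP): [-3, 5, 41, 41]
step 5 (DROP): [-3, 5, 41]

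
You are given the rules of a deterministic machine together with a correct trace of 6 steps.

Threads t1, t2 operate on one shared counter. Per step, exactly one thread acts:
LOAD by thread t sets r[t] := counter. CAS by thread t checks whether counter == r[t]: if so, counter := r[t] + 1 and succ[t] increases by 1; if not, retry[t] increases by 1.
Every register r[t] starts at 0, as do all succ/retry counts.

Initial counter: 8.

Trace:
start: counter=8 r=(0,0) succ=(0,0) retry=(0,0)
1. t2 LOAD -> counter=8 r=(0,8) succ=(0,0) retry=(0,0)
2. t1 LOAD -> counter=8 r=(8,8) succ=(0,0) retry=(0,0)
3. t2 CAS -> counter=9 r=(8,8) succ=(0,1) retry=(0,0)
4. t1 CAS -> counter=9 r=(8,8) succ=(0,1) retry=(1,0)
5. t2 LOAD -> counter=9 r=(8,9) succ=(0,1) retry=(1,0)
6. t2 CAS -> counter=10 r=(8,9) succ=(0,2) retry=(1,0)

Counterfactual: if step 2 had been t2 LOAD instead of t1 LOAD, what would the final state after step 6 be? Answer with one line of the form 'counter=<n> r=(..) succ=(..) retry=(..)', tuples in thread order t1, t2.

(re-executing from step 2 with the substitution; state before step 2: counter=8 r=(0,8) succ=(0,0) retry=(0,0))
2. t2 LOAD -> counter=8 r=(0,8) succ=(0,0) retry=(0,0)
3. t2 CAS -> counter=9 r=(0,8) succ=(0,1) retry=(0,0)
4. t1 CAS -> counter=9 r=(0,8) succ=(0,1) retry=(1,0)
5. t2 LOAD -> counter=9 r=(0,9) succ=(0,1) retry=(1,0)
6. t2 CAS -> counter=10 r=(0,9) succ=(0,2) retry=(1,0)

counter=10 r=(0,9) succ=(0,2) retry=(1,0)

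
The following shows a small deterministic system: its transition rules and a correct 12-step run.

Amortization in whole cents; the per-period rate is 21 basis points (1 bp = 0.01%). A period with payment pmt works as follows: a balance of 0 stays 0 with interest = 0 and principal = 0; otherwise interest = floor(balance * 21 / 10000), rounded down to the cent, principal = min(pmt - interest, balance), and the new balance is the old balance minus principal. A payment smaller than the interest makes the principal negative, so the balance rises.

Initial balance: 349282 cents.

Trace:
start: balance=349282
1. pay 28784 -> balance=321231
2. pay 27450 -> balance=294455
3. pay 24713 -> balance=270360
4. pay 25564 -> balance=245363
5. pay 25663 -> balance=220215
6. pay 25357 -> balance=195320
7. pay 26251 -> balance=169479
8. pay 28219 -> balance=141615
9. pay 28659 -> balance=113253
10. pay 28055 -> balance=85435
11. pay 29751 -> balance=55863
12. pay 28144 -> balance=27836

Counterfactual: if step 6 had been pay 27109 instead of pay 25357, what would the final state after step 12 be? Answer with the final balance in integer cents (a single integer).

(re-executing from step 6 with the substitution; state before step 6: balance=220215)
6. pay 27109 -> balance=193568
7. pay 26251 -> balance=167723
8. pay 28219 -> balance=139856
9. pay 28659 -> balance=111490
10. pay 28055 -> balance=83669
11. pay 29751 -> balance=54093
12. pay 28144 -> balance=26062

26062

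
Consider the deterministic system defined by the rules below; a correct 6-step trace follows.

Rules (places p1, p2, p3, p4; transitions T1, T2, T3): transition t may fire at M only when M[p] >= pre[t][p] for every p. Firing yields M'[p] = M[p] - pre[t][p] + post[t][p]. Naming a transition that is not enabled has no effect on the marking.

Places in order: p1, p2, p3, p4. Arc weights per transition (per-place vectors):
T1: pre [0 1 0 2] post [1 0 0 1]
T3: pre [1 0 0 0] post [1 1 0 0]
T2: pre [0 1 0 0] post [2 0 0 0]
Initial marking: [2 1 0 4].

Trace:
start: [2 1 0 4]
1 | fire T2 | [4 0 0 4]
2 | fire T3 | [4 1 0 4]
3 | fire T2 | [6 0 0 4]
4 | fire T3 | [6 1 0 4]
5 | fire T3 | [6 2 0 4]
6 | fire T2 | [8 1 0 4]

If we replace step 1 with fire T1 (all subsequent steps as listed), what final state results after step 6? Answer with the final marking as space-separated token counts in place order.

7 1 0 3

(re-executing from step 1 with the substitution; state before step 1: [2 1 0 4])
1 | fire T1 | [3 0 0 3]
2 | fire T3 | [3 1 0 3]
3 | fire T2 | [5 0 0 3]
4 | fire T3 | [5 1 0 3]
5 | fire T3 | [5 2 0 3]
6 | fire T2 | [7 1 0 3]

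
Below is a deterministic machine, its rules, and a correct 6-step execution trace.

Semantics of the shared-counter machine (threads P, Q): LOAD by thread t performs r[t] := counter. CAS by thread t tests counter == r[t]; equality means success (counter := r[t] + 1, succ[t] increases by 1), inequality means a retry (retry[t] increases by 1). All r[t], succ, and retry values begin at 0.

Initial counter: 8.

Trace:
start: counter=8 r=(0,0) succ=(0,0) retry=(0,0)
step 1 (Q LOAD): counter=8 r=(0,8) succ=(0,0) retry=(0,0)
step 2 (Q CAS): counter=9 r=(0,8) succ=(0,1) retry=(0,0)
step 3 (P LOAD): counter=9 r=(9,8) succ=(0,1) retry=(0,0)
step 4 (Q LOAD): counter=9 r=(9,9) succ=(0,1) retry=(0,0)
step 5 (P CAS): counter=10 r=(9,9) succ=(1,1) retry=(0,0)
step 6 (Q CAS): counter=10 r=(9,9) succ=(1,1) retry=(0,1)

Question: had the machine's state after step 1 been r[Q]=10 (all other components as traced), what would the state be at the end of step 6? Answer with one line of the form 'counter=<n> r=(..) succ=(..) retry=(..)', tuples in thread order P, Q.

counter=9 r=(8,8) succ=(1,0) retry=(0,2)

state after step 1 := counter=8 r=(0,10) succ=(0,0) retry=(0,0)
step 2 (Q CAS): counter=8 r=(0,10) succ=(0,0) retry=(0,1)
step 3 (P LOAD): counter=8 r=(8,10) succ=(0,0) retry=(0,1)
step 4 (Q LOAD): counter=8 r=(8,8) succ=(0,0) retry=(0,1)
step 5 (P CAS): counter=9 r=(8,8) succ=(1,0) retry=(0,1)
step 6 (Q CAS): counter=9 r=(8,8) succ=(1,0) retry=(0,2)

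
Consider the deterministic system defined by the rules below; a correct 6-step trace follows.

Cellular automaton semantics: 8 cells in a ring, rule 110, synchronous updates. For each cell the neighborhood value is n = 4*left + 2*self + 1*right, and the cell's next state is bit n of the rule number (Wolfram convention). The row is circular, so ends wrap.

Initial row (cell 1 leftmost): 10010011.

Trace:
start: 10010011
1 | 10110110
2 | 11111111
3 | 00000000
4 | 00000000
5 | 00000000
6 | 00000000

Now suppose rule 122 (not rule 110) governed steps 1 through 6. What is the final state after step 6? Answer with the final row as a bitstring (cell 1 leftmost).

10111011

(re-executing steps 1..6 under rule 122; state before step 1: 10010011)
1 | 11101110
2 | 10111011
3 | 11101110
4 | 10111011
5 | 11101110
6 | 10111011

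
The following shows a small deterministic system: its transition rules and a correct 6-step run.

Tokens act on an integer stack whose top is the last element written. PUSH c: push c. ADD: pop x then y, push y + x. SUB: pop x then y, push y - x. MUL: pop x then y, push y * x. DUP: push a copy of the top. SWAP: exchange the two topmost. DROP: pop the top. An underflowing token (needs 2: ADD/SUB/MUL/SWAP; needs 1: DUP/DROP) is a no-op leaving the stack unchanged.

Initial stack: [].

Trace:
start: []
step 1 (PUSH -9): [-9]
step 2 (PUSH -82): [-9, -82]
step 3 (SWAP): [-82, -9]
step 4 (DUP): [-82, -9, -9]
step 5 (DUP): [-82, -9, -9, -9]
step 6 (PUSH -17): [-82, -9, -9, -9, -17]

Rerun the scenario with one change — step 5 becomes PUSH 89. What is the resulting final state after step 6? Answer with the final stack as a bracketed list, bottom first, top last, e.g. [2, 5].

[-82, -9, -9, 89, -17]

(re-executing from step 5 with the substitution; state before step 5: [-82, -9, -9])
step 5 (PUSH 89): [-82, -9, -9, 89]
step 6 (PUSH -17): [-82, -9, -9, 89, -17]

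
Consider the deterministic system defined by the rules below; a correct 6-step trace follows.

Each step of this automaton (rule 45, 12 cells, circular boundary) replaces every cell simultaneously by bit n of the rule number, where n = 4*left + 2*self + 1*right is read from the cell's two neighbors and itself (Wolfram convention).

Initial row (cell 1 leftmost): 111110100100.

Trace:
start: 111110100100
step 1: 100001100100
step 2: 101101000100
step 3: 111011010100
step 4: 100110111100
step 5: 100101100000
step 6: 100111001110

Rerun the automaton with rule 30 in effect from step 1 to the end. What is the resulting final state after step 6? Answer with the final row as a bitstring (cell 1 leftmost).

(re-executing steps 1..6 under rule 30; state before step 1: 111110100100)
step 1: 100000111111
step 2: 010001100000
step 3: 111011010000
step 4: 100010011001
step 5: 010111110111
step 6: 010100000100

010100000100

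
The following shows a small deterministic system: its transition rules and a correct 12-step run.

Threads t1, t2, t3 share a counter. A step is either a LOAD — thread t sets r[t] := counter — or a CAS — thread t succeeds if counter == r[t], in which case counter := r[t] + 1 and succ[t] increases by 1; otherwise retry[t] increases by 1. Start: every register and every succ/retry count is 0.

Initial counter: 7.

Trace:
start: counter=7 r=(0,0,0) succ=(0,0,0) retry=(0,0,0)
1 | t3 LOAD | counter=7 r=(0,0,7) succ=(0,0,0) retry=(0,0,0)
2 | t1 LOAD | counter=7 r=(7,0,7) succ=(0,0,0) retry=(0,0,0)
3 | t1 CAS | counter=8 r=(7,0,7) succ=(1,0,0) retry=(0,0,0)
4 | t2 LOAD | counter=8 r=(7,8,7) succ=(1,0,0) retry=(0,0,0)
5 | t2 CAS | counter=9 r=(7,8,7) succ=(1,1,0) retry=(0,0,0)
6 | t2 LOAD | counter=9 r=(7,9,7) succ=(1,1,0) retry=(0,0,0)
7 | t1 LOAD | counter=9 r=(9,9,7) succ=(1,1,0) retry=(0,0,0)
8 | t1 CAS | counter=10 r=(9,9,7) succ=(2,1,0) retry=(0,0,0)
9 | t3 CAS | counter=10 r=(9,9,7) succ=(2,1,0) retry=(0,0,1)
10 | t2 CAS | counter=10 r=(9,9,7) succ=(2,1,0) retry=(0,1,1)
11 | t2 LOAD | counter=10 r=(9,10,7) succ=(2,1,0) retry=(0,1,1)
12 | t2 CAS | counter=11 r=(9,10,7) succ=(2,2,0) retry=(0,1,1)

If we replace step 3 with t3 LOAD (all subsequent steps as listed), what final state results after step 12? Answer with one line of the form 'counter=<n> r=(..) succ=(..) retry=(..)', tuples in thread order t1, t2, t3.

counter=10 r=(8,9,7) succ=(1,2,0) retry=(0,1,1)

(re-executing from step 3 with the substitution; state before step 3: counter=7 r=(7,0,7) succ=(0,0,0) retry=(0,0,0))
3 | t3 LOAD | counter=7 r=(7,0,7) succ=(0,0,0) retry=(0,0,0)
4 | t2 LOAD | counter=7 r=(7,7,7) succ=(0,0,0) retry=(0,0,0)
5 | t2 CAS | counter=8 r=(7,7,7) succ=(0,1,0) retry=(0,0,0)
6 | t2 LOAD | counter=8 r=(7,8,7) succ=(0,1,0) retry=(0,0,0)
7 | t1 LOAD | counter=8 r=(8,8,7) succ=(0,1,0) retry=(0,0,0)
8 | t1 CAS | counter=9 r=(8,8,7) succ=(1,1,0) retry=(0,0,0)
9 | t3 CAS | counter=9 r=(8,8,7) succ=(1,1,0) retry=(0,0,1)
10 | t2 CAS | counter=9 r=(8,8,7) succ=(1,1,0) retry=(0,1,1)
11 | t2 LOAD | counter=9 r=(8,9,7) succ=(1,1,0) retry=(0,1,1)
12 | t2 CAS | counter=10 r=(8,9,7) succ=(1,2,0) retry=(0,1,1)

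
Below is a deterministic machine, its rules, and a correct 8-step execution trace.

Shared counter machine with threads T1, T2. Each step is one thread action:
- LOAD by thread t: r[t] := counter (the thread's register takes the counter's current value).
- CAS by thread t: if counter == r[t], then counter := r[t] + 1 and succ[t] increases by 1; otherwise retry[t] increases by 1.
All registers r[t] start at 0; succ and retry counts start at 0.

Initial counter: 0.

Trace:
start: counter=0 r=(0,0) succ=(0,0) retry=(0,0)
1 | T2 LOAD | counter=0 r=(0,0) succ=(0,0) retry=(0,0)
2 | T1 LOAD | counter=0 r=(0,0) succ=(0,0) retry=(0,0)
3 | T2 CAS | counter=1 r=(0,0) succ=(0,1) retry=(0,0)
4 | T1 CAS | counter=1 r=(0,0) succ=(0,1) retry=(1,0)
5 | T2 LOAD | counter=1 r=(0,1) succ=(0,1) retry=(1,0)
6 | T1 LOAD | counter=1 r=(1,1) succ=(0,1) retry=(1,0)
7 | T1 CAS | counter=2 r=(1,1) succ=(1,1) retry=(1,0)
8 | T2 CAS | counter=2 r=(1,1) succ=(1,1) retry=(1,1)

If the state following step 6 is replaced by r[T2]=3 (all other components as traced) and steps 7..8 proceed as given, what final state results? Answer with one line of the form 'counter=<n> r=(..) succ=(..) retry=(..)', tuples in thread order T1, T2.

state after step 6 := counter=1 r=(1,3) succ=(0,1) retry=(1,0)
7 | T1 CAS | counter=2 r=(1,3) succ=(1,1) retry=(1,0)
8 | T2 CAS | counter=2 r=(1,3) succ=(1,1) retry=(1,1)

counter=2 r=(1,3) succ=(1,1) retry=(1,1)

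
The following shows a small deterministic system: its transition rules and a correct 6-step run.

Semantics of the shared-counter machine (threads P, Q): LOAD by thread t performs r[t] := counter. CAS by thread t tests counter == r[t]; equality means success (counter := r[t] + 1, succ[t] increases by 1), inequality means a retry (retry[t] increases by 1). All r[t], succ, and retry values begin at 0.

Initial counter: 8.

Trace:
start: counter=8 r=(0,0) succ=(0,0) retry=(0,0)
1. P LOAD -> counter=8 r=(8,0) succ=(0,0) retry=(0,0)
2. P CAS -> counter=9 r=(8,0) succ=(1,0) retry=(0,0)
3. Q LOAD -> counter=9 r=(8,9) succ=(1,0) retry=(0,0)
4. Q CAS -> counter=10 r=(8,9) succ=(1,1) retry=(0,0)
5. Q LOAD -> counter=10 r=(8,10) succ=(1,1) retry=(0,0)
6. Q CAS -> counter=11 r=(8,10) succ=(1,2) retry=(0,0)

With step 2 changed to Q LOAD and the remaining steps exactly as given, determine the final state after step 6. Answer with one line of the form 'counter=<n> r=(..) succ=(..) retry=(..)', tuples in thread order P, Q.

(re-executing from step 2 with the substitution; state before step 2: counter=8 r=(8,0) succ=(0,0) retry=(0,0))
2. Q LOAD -> counter=8 r=(8,8) succ=(0,0) retry=(0,0)
3. Q LOAD -> counter=8 r=(8,8) succ=(0,0) retry=(0,0)
4. Q CAS -> counter=9 r=(8,8) succ=(0,1) retry=(0,0)
5. Q LOAD -> counter=9 r=(8,9) succ=(0,1) retry=(0,0)
6. Q CAS -> counter=10 r=(8,9) succ=(0,2) retry=(0,0)

counter=10 r=(8,9) succ=(0,2) retry=(0,0)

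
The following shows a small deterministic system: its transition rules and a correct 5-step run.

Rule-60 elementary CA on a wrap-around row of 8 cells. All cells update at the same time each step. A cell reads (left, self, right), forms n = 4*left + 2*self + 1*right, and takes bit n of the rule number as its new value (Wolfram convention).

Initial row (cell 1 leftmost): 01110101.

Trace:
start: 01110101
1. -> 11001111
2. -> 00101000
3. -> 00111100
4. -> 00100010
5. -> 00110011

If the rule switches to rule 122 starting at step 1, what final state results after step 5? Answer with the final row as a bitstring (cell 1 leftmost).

11011111

(re-executing steps 1..5 under rule 122; state before step 1: 01110101)
1. -> 11011010
2. -> 11111101
3. -> 00000111
4. -> 10001101
5. -> 11011111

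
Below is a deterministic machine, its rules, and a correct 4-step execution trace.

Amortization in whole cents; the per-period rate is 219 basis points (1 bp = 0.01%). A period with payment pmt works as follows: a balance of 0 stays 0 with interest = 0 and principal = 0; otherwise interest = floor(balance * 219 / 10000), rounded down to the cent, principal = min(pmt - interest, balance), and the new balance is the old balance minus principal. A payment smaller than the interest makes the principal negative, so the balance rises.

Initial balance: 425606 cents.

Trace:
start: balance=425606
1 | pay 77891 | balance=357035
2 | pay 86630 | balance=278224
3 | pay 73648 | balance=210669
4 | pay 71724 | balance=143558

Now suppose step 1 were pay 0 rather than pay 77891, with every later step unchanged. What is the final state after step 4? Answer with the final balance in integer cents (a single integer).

226678

(re-executing from step 1 with the substitution; state before step 1: balance=425606)
1 | pay 0 | balance=434926
2 | pay 86630 | balance=357820
3 | pay 73648 | balance=292008
4 | pay 71724 | balance=226678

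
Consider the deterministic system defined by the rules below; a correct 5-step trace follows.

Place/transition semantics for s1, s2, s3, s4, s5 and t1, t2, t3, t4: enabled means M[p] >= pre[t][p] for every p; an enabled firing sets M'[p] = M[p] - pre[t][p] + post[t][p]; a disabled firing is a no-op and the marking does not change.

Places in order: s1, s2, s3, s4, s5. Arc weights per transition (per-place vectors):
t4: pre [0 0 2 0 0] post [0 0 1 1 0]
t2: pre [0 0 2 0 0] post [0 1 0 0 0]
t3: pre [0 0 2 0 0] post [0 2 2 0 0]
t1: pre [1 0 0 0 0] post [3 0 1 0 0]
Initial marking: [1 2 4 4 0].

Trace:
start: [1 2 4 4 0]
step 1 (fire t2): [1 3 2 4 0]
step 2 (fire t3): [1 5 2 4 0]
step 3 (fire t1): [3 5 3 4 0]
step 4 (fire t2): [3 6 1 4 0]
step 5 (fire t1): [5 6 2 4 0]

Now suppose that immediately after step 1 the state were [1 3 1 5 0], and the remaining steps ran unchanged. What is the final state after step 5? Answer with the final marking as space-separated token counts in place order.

5 4 1 5 0

state after step 1 := [1 3 1 5 0]
step 2 (fire t3): [1 3 1 5 0]
step 3 (fire t1): [3 3 2 5 0]
step 4 (fire t2): [3 4 0 5 0]
step 5 (fire t1): [5 4 1 5 0]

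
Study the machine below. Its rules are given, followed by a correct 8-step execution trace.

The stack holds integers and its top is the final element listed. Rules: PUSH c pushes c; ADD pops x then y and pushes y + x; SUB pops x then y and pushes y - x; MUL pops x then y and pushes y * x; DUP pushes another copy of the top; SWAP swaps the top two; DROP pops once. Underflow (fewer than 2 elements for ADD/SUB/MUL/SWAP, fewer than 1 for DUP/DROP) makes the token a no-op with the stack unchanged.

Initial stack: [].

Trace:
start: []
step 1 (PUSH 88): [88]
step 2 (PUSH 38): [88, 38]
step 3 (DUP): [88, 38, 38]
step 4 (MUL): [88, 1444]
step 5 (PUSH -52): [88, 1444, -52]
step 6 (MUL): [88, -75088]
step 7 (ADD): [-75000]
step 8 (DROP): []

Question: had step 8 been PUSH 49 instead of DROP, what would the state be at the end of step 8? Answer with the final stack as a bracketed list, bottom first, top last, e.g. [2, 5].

[-75000, 49]

(re-executing from step 8 with the substitution; state before step 8: [-75000])
step 8 (PUSH 49): [-75000, 49]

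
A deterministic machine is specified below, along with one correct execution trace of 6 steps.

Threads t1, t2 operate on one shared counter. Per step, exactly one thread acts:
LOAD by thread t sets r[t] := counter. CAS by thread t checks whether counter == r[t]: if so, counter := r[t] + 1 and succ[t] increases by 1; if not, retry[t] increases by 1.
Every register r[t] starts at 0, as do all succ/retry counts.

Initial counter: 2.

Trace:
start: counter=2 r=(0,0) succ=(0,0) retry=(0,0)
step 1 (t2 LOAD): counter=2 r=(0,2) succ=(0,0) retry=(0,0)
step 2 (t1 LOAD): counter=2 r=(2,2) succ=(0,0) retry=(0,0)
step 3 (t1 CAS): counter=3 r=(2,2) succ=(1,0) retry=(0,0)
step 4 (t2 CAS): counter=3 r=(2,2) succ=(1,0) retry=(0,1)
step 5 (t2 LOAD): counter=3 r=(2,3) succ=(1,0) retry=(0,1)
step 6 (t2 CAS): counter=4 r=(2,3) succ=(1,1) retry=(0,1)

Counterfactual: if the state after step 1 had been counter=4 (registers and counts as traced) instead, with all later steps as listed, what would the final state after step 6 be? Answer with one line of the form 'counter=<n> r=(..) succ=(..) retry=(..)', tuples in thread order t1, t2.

counter=6 r=(4,5) succ=(1,1) retry=(0,1)

state after step 1 := counter=4 r=(0,2) succ=(0,0) retry=(0,0)
step 2 (t1 LOAD): counter=4 r=(4,2) succ=(0,0) retry=(0,0)
step 3 (t1 CAS): counter=5 r=(4,2) succ=(1,0) retry=(0,0)
step 4 (t2 CAS): counter=5 r=(4,2) succ=(1,0) retry=(0,1)
step 5 (t2 LOAD): counter=5 r=(4,5) succ=(1,0) retry=(0,1)
step 6 (t2 CAS): counter=6 r=(4,5) succ=(1,1) retry=(0,1)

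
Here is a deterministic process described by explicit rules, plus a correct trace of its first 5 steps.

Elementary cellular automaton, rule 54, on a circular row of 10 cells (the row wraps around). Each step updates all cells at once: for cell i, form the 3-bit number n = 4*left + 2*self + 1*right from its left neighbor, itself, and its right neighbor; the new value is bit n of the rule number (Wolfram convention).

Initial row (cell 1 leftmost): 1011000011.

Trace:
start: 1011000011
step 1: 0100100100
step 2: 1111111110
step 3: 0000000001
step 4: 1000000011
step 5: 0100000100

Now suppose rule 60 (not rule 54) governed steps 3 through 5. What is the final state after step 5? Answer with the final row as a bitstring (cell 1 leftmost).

1110000001

(re-executing steps 3..5 under rule 60; state before step 3: 1111111110)
step 3: 1000000001
step 4: 0100000001
step 5: 1110000001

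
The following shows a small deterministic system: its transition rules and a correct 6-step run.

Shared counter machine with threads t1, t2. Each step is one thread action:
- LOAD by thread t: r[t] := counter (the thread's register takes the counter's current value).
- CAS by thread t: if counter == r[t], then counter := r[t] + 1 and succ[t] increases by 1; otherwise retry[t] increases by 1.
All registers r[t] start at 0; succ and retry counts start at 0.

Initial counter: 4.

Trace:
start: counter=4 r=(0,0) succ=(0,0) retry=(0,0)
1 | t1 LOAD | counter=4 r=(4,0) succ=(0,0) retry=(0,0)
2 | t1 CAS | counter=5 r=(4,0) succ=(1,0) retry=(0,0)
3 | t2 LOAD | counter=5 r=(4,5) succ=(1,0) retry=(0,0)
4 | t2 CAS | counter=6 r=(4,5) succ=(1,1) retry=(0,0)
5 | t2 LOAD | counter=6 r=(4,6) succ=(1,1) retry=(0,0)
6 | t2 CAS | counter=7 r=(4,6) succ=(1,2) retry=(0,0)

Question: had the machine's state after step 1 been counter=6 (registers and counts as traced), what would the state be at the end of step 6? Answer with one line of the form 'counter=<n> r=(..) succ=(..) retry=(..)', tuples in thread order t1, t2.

counter=8 r=(4,7) succ=(0,2) retry=(1,0)

state after step 1 := counter=6 r=(4,0) succ=(0,0) retry=(0,0)
2 | t1 CAS | counter=6 r=(4,0) succ=(0,0) retry=(1,0)
3 | t2 LOAD | counter=6 r=(4,6) succ=(0,0) retry=(1,0)
4 | t2 CAS | counter=7 r=(4,6) succ=(0,1) retry=(1,0)
5 | t2 LOAD | counter=7 r=(4,7) succ=(0,1) retry=(1,0)
6 | t2 CAS | counter=8 r=(4,7) succ=(0,2) retry=(1,0)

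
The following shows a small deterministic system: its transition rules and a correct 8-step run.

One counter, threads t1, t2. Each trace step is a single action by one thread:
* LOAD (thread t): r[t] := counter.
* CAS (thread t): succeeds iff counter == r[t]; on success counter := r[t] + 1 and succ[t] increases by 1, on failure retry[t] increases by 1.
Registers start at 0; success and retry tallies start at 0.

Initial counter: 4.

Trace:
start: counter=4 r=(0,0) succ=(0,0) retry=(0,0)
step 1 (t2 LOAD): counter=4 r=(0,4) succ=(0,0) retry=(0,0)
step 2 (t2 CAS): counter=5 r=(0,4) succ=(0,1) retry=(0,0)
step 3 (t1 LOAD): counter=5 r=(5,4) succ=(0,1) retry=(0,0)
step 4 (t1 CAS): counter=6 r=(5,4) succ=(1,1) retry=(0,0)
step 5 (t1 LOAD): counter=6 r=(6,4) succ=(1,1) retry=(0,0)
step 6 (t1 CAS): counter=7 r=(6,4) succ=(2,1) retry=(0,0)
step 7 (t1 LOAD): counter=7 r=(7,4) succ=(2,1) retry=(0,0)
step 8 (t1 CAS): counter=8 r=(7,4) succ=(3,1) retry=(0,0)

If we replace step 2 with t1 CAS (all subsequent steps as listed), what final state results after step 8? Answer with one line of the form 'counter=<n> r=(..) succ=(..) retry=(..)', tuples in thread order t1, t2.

counter=7 r=(6,4) succ=(3,0) retry=(1,0)

(re-executing from step 2 with the substitution; state before step 2: counter=4 r=(0,4) succ=(0,0) retry=(0,0))
step 2 (t1 CAS): counter=4 r=(0,4) succ=(0,0) retry=(1,0)
step 3 (t1 LOAD): counter=4 r=(4,4) succ=(0,0) retry=(1,0)
step 4 (t1 CAS): counter=5 r=(4,4) succ=(1,0) retry=(1,0)
step 5 (t1 LOAD): counter=5 r=(5,4) succ=(1,0) retry=(1,0)
step 6 (t1 CAS): counter=6 r=(5,4) succ=(2,0) retry=(1,0)
step 7 (t1 LOAD): counter=6 r=(6,4) succ=(2,0) retry=(1,0)
step 8 (t1 CAS): counter=7 r=(6,4) succ=(3,0) retry=(1,0)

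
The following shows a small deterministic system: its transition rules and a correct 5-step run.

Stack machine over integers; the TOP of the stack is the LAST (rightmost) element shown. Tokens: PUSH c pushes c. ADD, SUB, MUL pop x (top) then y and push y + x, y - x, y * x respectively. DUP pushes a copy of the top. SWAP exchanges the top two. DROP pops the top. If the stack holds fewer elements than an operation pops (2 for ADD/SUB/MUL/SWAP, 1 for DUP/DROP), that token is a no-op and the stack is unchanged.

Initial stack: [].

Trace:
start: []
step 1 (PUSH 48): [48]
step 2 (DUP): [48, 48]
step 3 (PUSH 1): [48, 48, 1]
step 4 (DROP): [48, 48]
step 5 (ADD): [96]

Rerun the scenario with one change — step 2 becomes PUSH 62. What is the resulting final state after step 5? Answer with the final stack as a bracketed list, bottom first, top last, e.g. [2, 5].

[110]

(re-executing from step 2 with the substitution; state before step 2: [48])
step 2 (PUSH 62): [48, 62]
step 3 (PUSH 1): [48, 62, 1]
step 4 (DROP): [48, 62]
step 5 (ADD): [110]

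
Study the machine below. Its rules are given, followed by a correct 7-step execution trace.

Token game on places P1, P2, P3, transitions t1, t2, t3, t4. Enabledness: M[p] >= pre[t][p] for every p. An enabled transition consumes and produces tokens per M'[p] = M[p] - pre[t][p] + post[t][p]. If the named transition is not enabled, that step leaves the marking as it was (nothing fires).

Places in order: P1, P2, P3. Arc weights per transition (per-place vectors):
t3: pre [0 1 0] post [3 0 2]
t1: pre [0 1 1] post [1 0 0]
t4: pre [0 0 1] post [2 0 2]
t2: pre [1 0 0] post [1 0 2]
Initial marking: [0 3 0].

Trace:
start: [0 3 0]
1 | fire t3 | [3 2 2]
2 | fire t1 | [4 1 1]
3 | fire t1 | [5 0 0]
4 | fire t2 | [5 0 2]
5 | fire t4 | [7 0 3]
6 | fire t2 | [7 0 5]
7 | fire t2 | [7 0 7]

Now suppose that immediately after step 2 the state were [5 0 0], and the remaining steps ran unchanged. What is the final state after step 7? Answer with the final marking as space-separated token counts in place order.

state after step 2 := [5 0 0]
3 | fire t1 | [5 0 0]
4 | fire t2 | [5 0 2]
5 | fire t4 | [7 0 3]
6 | fire t2 | [7 0 5]
7 | fire t2 | [7 0 7]

7 0 7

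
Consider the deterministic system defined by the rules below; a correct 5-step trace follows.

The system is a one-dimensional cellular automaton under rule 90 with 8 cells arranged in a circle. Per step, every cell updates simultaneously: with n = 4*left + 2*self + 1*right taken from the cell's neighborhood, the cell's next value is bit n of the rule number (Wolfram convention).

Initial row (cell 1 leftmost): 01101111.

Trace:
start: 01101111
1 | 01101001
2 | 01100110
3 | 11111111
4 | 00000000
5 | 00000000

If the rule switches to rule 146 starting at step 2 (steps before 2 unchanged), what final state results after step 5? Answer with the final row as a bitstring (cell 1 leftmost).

01100000

(re-executing steps 2..5 under rule 146; state before step 2: 01101001)
2 | 00000110
3 | 00001001
4 | 10010110
5 | 01100000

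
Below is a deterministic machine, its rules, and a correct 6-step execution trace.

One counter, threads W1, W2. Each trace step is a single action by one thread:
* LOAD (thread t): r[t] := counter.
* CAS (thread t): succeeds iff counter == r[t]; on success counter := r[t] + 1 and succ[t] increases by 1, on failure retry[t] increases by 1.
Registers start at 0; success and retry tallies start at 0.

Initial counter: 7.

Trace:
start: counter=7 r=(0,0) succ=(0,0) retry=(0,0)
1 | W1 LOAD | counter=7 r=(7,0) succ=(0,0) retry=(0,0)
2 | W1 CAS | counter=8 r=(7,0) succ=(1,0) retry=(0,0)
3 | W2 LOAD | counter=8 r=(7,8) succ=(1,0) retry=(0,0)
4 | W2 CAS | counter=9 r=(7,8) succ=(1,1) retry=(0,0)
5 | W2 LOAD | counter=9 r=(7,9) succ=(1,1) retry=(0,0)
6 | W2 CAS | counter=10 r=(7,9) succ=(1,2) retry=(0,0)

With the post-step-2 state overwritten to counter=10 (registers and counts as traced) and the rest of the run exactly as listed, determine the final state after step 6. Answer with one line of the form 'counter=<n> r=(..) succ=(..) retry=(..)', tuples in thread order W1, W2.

state after step 2 := counter=10 r=(7,0) succ=(1,0) retry=(0,0)
3 | W2 LOAD | counter=10 r=(7,10) succ=(1,0) retry=(0,0)
4 | W2 CAS | counter=11 r=(7,10) succ=(1,1) retry=(0,0)
5 | W2 LOAD | counter=11 r=(7,11) succ=(1,1) retry=(0,0)
6 | W2 CAS | counter=12 r=(7,11) succ=(1,2) retry=(0,0)

counter=12 r=(7,11) succ=(1,2) retry=(0,0)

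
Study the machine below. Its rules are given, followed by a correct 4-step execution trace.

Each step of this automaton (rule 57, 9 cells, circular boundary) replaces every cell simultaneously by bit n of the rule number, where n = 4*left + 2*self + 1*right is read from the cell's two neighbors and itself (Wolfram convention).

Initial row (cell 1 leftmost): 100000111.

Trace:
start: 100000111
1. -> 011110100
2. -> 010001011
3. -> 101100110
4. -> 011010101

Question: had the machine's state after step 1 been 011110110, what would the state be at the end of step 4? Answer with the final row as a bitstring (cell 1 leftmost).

state after step 1 := 011110110
2. -> 010001101
3. -> 101101010
4. -> 011010101

011010101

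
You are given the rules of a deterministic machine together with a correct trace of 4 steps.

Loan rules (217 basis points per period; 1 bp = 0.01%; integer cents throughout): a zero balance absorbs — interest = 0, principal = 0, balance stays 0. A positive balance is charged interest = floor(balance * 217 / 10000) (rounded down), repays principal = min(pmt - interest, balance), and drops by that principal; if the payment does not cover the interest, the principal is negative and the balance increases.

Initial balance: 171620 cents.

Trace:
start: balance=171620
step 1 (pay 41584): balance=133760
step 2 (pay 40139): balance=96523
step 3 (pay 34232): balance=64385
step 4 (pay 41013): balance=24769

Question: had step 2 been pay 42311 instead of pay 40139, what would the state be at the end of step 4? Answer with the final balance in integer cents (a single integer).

(re-executing from step 2 with the substitution; state before step 2: balance=133760)
step 2 (pay 42311): balance=94351
step 3 (pay 34232): balance=62166
step 4 (pay 41013): balance=22502

22502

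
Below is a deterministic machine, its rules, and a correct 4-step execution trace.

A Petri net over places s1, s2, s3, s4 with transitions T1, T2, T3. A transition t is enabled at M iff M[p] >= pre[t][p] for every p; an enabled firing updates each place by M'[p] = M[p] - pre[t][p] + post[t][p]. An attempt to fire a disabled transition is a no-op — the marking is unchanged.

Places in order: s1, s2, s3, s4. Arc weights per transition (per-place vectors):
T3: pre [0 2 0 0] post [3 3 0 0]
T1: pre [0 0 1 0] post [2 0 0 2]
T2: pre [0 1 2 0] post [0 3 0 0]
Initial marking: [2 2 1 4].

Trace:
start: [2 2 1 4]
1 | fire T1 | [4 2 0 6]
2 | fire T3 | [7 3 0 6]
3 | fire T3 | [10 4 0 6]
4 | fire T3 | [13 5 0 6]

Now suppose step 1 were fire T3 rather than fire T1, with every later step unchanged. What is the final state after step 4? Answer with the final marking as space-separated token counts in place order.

14 6 1 4

(re-executing from step 1 with the substitution; state before step 1: [2 2 1 4])
1 | fire T3 | [5 3 1 4]
2 | fire T3 | [8 4 1 4]
3 | fire T3 | [11 5 1 4]
4 | fire T3 | [14 6 1 4]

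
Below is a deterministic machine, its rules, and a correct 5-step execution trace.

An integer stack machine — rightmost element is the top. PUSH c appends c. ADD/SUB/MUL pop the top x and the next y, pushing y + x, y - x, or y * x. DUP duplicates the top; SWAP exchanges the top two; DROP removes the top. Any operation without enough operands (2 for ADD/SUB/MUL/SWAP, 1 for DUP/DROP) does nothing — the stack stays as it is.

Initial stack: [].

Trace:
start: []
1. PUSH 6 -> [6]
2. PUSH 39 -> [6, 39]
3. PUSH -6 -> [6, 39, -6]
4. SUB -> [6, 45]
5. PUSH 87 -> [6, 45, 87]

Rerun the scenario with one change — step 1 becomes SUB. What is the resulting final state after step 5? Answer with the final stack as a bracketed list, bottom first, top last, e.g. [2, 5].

[45, 87]

(re-executing from step 1 with the substitution; state before step 1: [])
1. SUB -> []
2. PUSH 39 -> [39]
3. PUSH -6 -> [39, -6]
4. SUB -> [45]
5. PUSH 87 -> [45, 87]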